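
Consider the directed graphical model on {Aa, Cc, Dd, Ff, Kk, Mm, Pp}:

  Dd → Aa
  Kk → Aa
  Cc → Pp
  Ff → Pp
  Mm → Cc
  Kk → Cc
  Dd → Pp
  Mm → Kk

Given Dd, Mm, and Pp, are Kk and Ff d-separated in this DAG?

Enumerating the 3 paths from Kk to Ff and testing each for blocking by {Dd, Mm, Pp}:
Path 1: Kk ← Mm → Cc → Pp ← Ff
  Mm is a fork here and Mm is conditioned on, so the path is blocked at Mm.
Path 2: Kk → Aa ← Dd → Pp ← Ff
  Aa is a collider here and neither Aa nor any of its descendants is conditioned on, so the collider stays closed — the path is blocked at Aa.
Path 3: Kk → Cc → Pp ← Ff
  Cc is a chain and Cc is not conditioned on; Pp is a collider and Pp is conditioned on, which opens it — no node blocks this path, so it is active.
At least one path is unblocked, so d-separation fails.

No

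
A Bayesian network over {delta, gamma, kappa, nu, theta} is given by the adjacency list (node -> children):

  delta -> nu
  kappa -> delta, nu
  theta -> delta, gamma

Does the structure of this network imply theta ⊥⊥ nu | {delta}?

No

Enumerating the 2 paths from theta to nu and testing each for blocking by {delta}:
  1. theta → delta ← kappa → nu — delta:collider[open]; kappa:fork[open] ⇒ active
  2. theta → delta → nu — delta:chain[blocks] ⇒ blocked
Since the path theta → delta ← kappa → nu is active, theta and nu are not d-separated given {delta}.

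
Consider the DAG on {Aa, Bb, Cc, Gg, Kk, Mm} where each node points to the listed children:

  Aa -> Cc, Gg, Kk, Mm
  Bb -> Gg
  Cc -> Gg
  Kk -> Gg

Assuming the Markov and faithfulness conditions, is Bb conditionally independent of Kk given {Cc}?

Yes

There are 3 undirected paths between Bb and Kk; checking each against the conditioning set {Cc}:
Path 1: Bb → Gg ← Aa → Kk
  Gg is a collider here and neither Gg nor any of its descendants is conditioned on, so the collider stays closed — the path is blocked at Gg.
Path 2: Bb → Gg ← Cc ← Aa → Kk
  Gg is a collider here and neither Gg nor any of its descendants is conditioned on, so the collider stays closed — the path is blocked at Gg.
Path 3: Bb → Gg ← Kk
  Gg is a collider here and neither Gg nor any of its descendants is conditioned on, so the collider stays closed — the path is blocked at Gg.
All paths are blocked; Bb ⊥ Kk | {Cc} holds.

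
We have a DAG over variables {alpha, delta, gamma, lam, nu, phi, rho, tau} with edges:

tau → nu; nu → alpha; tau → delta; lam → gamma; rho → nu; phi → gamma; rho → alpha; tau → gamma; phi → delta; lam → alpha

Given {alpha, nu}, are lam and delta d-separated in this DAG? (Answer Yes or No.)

Enumerating the 6 paths from lam to delta and testing each for blocking by {alpha, nu}:
Path 1: lam → alpha ← rho → nu ← tau → delta
  alpha is a collider and alpha is conditioned on, which opens it; rho is a fork and rho is not conditioned on; nu is a collider and nu is conditioned on, which opens it; tau is a fork and tau is not conditioned on — no node blocks this path, so it is active.
Path 2: lam → alpha ← rho → nu ← tau → gamma ← phi → delta
  gamma is a collider here and neither gamma nor any of its descendants is conditioned on, so the collider stays closed — the path is blocked at gamma.
Path 3: lam → alpha ← nu ← tau → delta
  nu is a chain here and nu is conditioned on, so the path is blocked at nu.
Path 4: lam → alpha ← nu ← tau → gamma ← phi → delta
  nu is a chain here and nu is conditioned on, so the path is blocked at nu.
Path 5: lam → gamma ← tau → delta
  gamma is a collider here and neither gamma nor any of its descendants is conditioned on, so the collider stays closed — the path is blocked at gamma.
Path 6: lam → gamma ← phi → delta
  gamma is a collider here and neither gamma nor any of its descendants is conditioned on, so the collider stays closed — the path is blocked at gamma.
At least one path is unblocked, so d-separation fails.

No — lam and delta are not d-separated given {alpha, nu}.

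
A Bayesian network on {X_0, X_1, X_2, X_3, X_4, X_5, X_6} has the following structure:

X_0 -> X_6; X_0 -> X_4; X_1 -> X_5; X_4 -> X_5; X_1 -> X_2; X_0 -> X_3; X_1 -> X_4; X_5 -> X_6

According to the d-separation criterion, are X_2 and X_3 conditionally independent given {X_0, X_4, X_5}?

Yes

4 paths connect X_2 and X_3; each must be blocked for d-separation to hold:
Path 1: X_2 ← X_1 → X_5 ← X_4 ← X_0 → X_3
  X_4 is a chain here and X_4 is conditioned on, so the path is blocked at X_4.
Path 2: X_2 ← X_1 → X_5 → X_6 ← X_0 → X_3
  X_5 is a chain here and X_5 is conditioned on, so the path is blocked at X_5.
Path 3: X_2 ← X_1 → X_4 ← X_0 → X_3
  X_0 is a fork here and X_0 is conditioned on, so the path is blocked at X_0.
Path 4: X_2 ← X_1 → X_4 → X_5 → X_6 ← X_0 → X_3
  X_4 is a chain here and X_4 is conditioned on, so the path is blocked at X_4.
All paths are blocked; X_2 ⊥ X_3 | {X_0, X_4, X_5} holds.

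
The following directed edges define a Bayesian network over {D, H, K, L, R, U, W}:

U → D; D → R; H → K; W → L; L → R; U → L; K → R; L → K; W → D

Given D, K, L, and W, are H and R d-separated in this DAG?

4 paths connect H and R; each must be blocked for d-separation to hold:
Path 1: H → K ← L ← W → D → R
  L is a chain here and L is conditioned on, so the path is blocked at L.
Path 2: H → K ← L ← U → D → R
  L is a chain here and L is conditioned on, so the path is blocked at L.
Path 3: H → K ← L → R
  L is a fork here and L is conditioned on, so the path is blocked at L.
Path 4: H → K → R
  K is a chain here and K is conditioned on, so the path is blocked at K.
Since every path is blocked, d-separation holds.

Yes — H and R are d-separated given {D, K, L, W}.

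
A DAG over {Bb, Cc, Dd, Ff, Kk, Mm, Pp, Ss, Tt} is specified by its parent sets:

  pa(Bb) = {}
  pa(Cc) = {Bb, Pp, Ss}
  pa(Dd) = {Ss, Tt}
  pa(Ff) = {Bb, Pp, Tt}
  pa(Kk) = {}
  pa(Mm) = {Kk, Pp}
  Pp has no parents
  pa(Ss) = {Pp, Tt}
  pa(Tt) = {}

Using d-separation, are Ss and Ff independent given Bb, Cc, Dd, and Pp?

There are 6 undirected paths between Ss and Ff; checking each against the conditioning set {Bb, Cc, Dd, Pp}:
  1. Ss ← Tt → Ff — Tt:fork[open] ⇒ active
  2. Ss → Cc ← Bb → Ff — Cc:collider[open]; Bb:fork[blocks] ⇒ blocked
  3. Ss → Cc ← Pp → Ff — Cc:collider[open]; Pp:fork[blocks] ⇒ blocked
  4. Ss → Dd ← Tt → Ff — Dd:collider[open]; Tt:fork[open] ⇒ active
  5. Ss ← Pp → Ff — Pp:fork[blocks] ⇒ blocked
  6. Ss ← Pp → Cc ← Bb → Ff — Pp:fork[blocks]; Cc:collider[open]; Bb:fork[blocks] ⇒ blocked
Because an active path exists, Ss and Ff are not d-separated.

No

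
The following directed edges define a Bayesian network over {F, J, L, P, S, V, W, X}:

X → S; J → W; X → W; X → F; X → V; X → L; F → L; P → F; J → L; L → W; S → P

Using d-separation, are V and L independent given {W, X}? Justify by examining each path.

Yes — V and L are d-separated given {W, X}.

There are 5 undirected paths between V and L; checking each against the conditioning set {W, X}:
  1. V ← X → L — X:fork[blocks] ⇒ blocked
  2. V ← X → W ← L — X:fork[blocks]; W:collider[open] ⇒ blocked
  3. V ← X → W ← J → L — X:fork[blocks]; W:collider[open]; J:fork[open] ⇒ blocked
  4. V ← X → S → P → F → L — X:fork[blocks]; S:chain[open]; P:chain[open]; F:chain[open] ⇒ blocked
  5. V ← X → F → L — X:fork[blocks]; F:chain[open] ⇒ blocked
All paths are blocked; V ⊥ L | {W, X} holds.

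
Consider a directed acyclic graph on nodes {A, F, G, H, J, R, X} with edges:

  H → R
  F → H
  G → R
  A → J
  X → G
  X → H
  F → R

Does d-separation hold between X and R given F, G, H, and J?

Enumerating the 3 paths from X to R and testing each for blocking by {F, G, H, J}:
Path 1: X → G → R
  G is a chain here and G is conditioned on, so the path is blocked at G.
Path 2: X → H ← F → R
  F is a fork here and F is conditioned on, so the path is blocked at F.
Path 3: X → H → R
  H is a chain here and H is conditioned on, so the path is blocked at H.
Since every path is blocked, d-separation holds.

Yes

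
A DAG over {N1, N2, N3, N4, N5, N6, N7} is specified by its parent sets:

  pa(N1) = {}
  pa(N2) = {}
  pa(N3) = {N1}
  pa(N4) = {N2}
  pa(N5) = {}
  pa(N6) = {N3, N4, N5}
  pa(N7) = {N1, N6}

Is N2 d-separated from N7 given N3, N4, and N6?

There are 2 undirected paths between N2 and N7; checking each against the conditioning set {N3, N4, N6}:
Path 1: N2 → N4 → N6 → N7
  N4 is a chain here and N4 is conditioned on, so the path is blocked at N4.
Path 2: N2 → N4 → N6 ← N3 ← N1 → N7
  N4 is a chain here and N4 is conditioned on, so the path is blocked at N4.
Since every path is blocked, d-separation holds.

Yes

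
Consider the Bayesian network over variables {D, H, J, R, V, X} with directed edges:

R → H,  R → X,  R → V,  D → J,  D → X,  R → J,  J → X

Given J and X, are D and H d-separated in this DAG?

No — D and H are not d-separated given {J, X}.

We examine all 4 paths between D and H:
  1. D → X ← R → H — X:collider[open]; R:fork[open] ⇒ active
  2. D → X ← J ← R → H — X:collider[open]; J:chain[blocks]; R:fork[open] ⇒ blocked
  3. D → J ← R → H — J:collider[open]; R:fork[open] ⇒ active
  4. D → J → X ← R → H — J:chain[blocks]; X:collider[open]; R:fork[open] ⇒ blocked
At least one path is unblocked, so d-separation fails.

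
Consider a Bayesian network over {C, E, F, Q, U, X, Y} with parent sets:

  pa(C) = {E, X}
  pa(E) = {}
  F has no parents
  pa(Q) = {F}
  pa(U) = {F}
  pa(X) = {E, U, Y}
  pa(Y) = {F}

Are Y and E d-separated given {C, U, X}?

No

We examine all 4 paths between Y and E:
  1. Y → X → C ← E — X:chain[blocks]; C:collider[open] ⇒ blocked
  2. Y → X ← E — X:collider[open] ⇒ active
  3. Y ← F → U → X → C ← E — F:fork[open]; U:chain[blocks]; X:chain[blocks]; C:collider[open] ⇒ blocked
  4. Y ← F → U → X ← E — F:fork[open]; U:chain[blocks]; X:collider[open] ⇒ blocked
Because an active path exists, Y and E are not d-separated.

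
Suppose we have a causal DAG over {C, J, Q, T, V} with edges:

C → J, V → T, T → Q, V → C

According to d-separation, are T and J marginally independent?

No

There is one path between T and J:
Path 1: T ← V → C → J
  V is a fork and V is not conditioned on; C is a chain and C is not conditioned on — no node blocks this path, so it is active.
Because an active path exists, T and J are not d-separated.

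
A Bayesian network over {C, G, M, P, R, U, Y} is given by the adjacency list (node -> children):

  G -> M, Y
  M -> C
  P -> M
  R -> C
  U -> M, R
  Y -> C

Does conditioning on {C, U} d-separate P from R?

No — P and R are not d-separated given {C, U}.

Enumerating the 3 paths from P to R and testing each for blocking by {C, U}:
Path 1: P → M ← U → R
  U is a fork here and U is conditioned on, so the path is blocked at U.
Path 2: P → M → C ← R
  M is a chain and M is not conditioned on; C is a collider and C is conditioned on, which opens it — no node blocks this path, so it is active.
Path 3: P → M ← G → Y → C ← R
  M is a collider and its descendant C is conditioned on, which opens it; G is a fork and G is not conditioned on; Y is a chain and Y is not conditioned on; C is a collider and C is conditioned on, which opens it — no node blocks this path, so it is active.
At least one path is unblocked, so d-separation fails.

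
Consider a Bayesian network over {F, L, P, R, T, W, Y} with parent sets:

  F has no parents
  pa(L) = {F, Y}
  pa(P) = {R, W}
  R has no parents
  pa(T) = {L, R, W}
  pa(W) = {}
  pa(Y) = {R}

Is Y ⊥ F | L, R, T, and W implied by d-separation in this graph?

We examine all 3 paths between Y and F:
Path 1: Y → L ← F
  L is a collider and L is conditioned on, which opens it — no node blocks this path, so it is active.
Path 2: Y ← R → T ← L ← F
  R is a fork here and R is conditioned on, so the path is blocked at R.
Path 3: Y ← R → P ← W → T ← L ← F
  R is a fork here and R is conditioned on, so the path is blocked at R.
At least one path is unblocked, so d-separation fails.

No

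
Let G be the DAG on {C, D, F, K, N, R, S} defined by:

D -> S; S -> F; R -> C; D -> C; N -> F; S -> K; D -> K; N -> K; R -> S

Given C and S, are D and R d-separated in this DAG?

We examine all 4 paths between D and R:
  1. D → K ← N → F ← S ← R — K:collider[blocks]; N:fork[open]; F:collider[blocks]; S:chain[blocks] ⇒ blocked
  2. D → K ← S ← R — K:collider[blocks]; S:chain[blocks] ⇒ blocked
  3. D → C ← R — C:collider[open] ⇒ active
  4. D → S ← R — S:collider[open] ⇒ active
Since the path D → C ← R is active, D and R are not d-separated given {C, S}.

No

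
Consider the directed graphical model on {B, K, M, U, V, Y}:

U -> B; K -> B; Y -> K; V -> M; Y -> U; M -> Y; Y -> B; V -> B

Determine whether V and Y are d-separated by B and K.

No

There are 4 undirected paths between V and Y; checking each against the conditioning set {B, K}:
Path 1: V → B ← U ← Y
  B is a collider and B is conditioned on, which opens it; U is a chain and U is not conditioned on — no node blocks this path, so it is active.
Path 2: V → B ← Y
  B is a collider and B is conditioned on, which opens it — no node blocks this path, so it is active.
Path 3: V → B ← K ← Y
  K is a chain here and K is conditioned on, so the path is blocked at K.
Path 4: V → M → Y
  M is a chain and M is not conditioned on — no node blocks this path, so it is active.
At least one path is unblocked, so d-separation fails.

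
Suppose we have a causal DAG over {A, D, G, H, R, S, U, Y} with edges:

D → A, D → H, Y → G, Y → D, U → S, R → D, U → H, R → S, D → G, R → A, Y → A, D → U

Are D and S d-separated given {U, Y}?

6 paths connect D and S; each must be blocked for d-separation to hold:
  1. D → G ← Y → A ← R → S — G:collider[blocks]; Y:fork[blocks]; A:collider[blocks]; R:fork[open] ⇒ blocked
  2. D → U → S — U:chain[blocks] ⇒ blocked
  3. D → H ← U → S — H:collider[blocks]; U:fork[blocks] ⇒ blocked
  4. D ← Y → A ← R → S — Y:fork[blocks]; A:collider[blocks]; R:fork[open] ⇒ blocked
  5. D → A ← R → S — A:collider[blocks]; R:fork[open] ⇒ blocked
  6. D ← R → S — R:fork[open] ⇒ active
Because an active path exists, D and S are not d-separated.

No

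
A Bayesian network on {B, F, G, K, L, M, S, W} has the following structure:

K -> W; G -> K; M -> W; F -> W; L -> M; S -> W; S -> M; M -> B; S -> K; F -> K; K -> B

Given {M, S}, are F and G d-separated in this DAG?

Yes

We examine all 6 paths between F and G:
Path 1: F → W ← M → B ← K ← G
  W is a collider here and neither W nor any of its descendants is conditioned on, so the collider stays closed — the path is blocked at W.
Path 2: F → W ← M ← S → K ← G
  W is a collider here and neither W nor any of its descendants is conditioned on, so the collider stays closed — the path is blocked at W.
Path 3: F → W ← S → M → B ← K ← G
  W is a collider here and neither W nor any of its descendants is conditioned on, so the collider stays closed — the path is blocked at W.
Path 4: F → W ← S → K ← G
  W is a collider here and neither W nor any of its descendants is conditioned on, so the collider stays closed — the path is blocked at W.
Path 5: F → W ← K ← G
  W is a collider here and neither W nor any of its descendants is conditioned on, so the collider stays closed — the path is blocked at W.
Path 6: F → K ← G
  K is a collider here and neither K nor any of its descendants is conditioned on, so the collider stays closed — the path is blocked at K.
All paths are blocked; F ⊥ G | {M, S} holds.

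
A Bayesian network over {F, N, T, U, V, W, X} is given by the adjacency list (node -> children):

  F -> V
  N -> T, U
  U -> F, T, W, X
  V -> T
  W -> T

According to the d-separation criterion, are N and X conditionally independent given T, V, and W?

No — N and X are not d-separated given {T, V, W}.

We examine all 4 paths between N and X:
Path 1: N → T ← V ← F ← U → X
  V is a chain here and V is conditioned on, so the path is blocked at V.
Path 2: N → T ← U → X
  T is a collider and T is conditioned on, which opens it; U is a fork and U is not conditioned on — no node blocks this path, so it is active.
Path 3: N → T ← W ← U → X
  W is a chain here and W is conditioned on, so the path is blocked at W.
Path 4: N → U → X
  U is a chain and U is not conditioned on — no node blocks this path, so it is active.
At least one path is unblocked, so d-separation fails.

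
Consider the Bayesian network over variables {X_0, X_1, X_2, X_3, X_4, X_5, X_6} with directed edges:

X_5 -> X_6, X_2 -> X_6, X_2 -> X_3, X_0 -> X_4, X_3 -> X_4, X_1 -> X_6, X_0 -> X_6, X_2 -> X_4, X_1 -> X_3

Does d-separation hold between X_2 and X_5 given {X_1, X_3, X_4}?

5 paths connect X_2 and X_5; each must be blocked for d-separation to hold:
  1. X_2 → X_6 ← X_5 — X_6:collider[blocks] ⇒ blocked
  2. X_2 → X_4 ← X_0 → X_6 ← X_5 — X_4:collider[open]; X_0:fork[open]; X_6:collider[blocks] ⇒ blocked
  3. X_2 → X_4 ← X_3 ← X_1 → X_6 ← X_5 — X_4:collider[open]; X_3:chain[blocks]; X_1:fork[blocks]; X_6:collider[blocks] ⇒ blocked
  4. X_2 → X_3 ← X_1 → X_6 ← X_5 — X_3:collider[open]; X_1:fork[blocks]; X_6:collider[blocks] ⇒ blocked
  5. X_2 → X_3 → X_4 ← X_0 → X_6 ← X_5 — X_3:chain[blocks]; X_4:collider[open]; X_0:fork[open]; X_6:collider[blocks] ⇒ blocked
All paths are blocked; X_2 ⊥ X_5 | {X_1, X_3, X_4} holds.

Yes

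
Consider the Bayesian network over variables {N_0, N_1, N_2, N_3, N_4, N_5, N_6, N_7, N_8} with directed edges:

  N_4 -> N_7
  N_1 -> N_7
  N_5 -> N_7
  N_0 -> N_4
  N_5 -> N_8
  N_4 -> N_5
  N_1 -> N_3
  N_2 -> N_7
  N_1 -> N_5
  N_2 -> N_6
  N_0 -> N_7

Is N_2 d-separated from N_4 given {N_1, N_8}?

We examine all 4 paths between N_2 and N_4:
  1. N_2 → N_7 ← N_0 → N_4 — N_7:collider[blocks]; N_0:fork[open] ⇒ blocked
  2. N_2 → N_7 ← N_1 → N_5 ← N_4 — N_7:collider[blocks]; N_1:fork[blocks]; N_5:collider[open] ⇒ blocked
  3. N_2 → N_7 ← N_4 — N_7:collider[blocks] ⇒ blocked
  4. N_2 → N_7 ← N_5 ← N_4 — N_7:collider[blocks]; N_5:chain[open] ⇒ blocked
Every path is blocked, so N_2 and N_4 are d-separated given {N_1, N_8}.

Yes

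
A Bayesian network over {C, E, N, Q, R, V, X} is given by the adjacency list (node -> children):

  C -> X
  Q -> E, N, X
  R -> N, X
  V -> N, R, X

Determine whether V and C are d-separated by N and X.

We examine all 5 paths between V and C:
  1. V → R → X ← C — R:chain[open]; X:collider[open] ⇒ active
  2. V → R → N ← Q → X ← C — R:chain[open]; N:collider[open]; Q:fork[open]; X:collider[open] ⇒ active
  3. V → X ← C — X:collider[open] ⇒ active
  4. V → N ← R → X ← C — N:collider[open]; R:fork[open]; X:collider[open] ⇒ active
  5. V → N ← Q → X ← C — N:collider[open]; Q:fork[open]; X:collider[open] ⇒ active
At least one path is unblocked, so d-separation fails.

No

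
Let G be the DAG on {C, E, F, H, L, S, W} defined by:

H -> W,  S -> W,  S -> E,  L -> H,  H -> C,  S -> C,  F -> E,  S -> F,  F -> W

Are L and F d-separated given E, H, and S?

Yes — L and F are d-separated given {E, H, S}.

Enumerating the 6 paths from L to F and testing each for blocking by {E, H, S}:
Path 1: L → H → W ← S → F
  H is a chain here and H is conditioned on, so the path is blocked at H.
Path 2: L → H → W ← S → E ← F
  H is a chain here and H is conditioned on, so the path is blocked at H.
Path 3: L → H → W ← F
  H is a chain here and H is conditioned on, so the path is blocked at H.
Path 4: L → H → C ← S → W ← F
  H is a chain here and H is conditioned on, so the path is blocked at H.
Path 5: L → H → C ← S → F
  H is a chain here and H is conditioned on, so the path is blocked at H.
Path 6: L → H → C ← S → E ← F
  H is a chain here and H is conditioned on, so the path is blocked at H.
All paths are blocked; L ⊥ F | {E, H, S} holds.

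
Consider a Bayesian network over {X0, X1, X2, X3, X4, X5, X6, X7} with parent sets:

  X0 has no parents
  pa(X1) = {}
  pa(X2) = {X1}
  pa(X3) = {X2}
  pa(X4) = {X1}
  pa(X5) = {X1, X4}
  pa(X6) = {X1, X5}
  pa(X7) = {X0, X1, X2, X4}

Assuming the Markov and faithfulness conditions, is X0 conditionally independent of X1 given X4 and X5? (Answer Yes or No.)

We examine all 5 paths between X0 and X1:
Path 1: X0 → X7 ← X2 ← X1
  X7 is a collider here and neither X7 nor any of its descendants is conditioned on, so the collider stays closed — the path is blocked at X7.
Path 2: X0 → X7 ← X4 → X5 → X6 ← X1
  X7 is a collider here and neither X7 nor any of its descendants is conditioned on, so the collider stays closed — the path is blocked at X7.
Path 3: X0 → X7 ← X4 → X5 ← X1
  X7 is a collider here and neither X7 nor any of its descendants is conditioned on, so the collider stays closed — the path is blocked at X7.
Path 4: X0 → X7 ← X4 ← X1
  X7 is a collider here and neither X7 nor any of its descendants is conditioned on, so the collider stays closed — the path is blocked at X7.
Path 5: X0 → X7 ← X1
  X7 is a collider here and neither X7 nor any of its descendants is conditioned on, so the collider stays closed — the path is blocked at X7.
Every path is blocked, so X0 and X1 are d-separated given {X4, X5}.

Yes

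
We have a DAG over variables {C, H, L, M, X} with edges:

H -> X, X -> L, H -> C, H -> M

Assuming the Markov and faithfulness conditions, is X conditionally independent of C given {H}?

Yes

Only one path connects X and C:
  1. X ← H → C — H:fork[blocks] ⇒ blocked
Every path is blocked, so X and C are d-separated given {H}.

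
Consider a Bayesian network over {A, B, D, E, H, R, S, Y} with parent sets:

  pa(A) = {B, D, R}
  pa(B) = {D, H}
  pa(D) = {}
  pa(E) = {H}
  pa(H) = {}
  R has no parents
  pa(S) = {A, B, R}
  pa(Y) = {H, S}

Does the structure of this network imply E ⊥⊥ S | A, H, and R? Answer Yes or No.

Yes — E and S are d-separated given {A, H, R}.

Enumerating the 6 paths from E to S and testing each for blocking by {A, H, R}:
  1. E ← H → B → S — H:fork[blocks]; B:chain[open] ⇒ blocked
  2. E ← H → B → A ← R → S — H:fork[blocks]; B:chain[open]; A:collider[open]; R:fork[blocks] ⇒ blocked
  3. E ← H → B → A → S — H:fork[blocks]; B:chain[open]; A:chain[blocks] ⇒ blocked
  4. E ← H → B ← D → A ← R → S — H:fork[blocks]; B:collider[open]; D:fork[open]; A:collider[open]; R:fork[blocks] ⇒ blocked
  5. E ← H → B ← D → A → S — H:fork[blocks]; B:collider[open]; D:fork[open]; A:chain[blocks] ⇒ blocked
  6. E ← H → Y ← S — H:fork[blocks]; Y:collider[blocks] ⇒ blocked
Since every path is blocked, d-separation holds.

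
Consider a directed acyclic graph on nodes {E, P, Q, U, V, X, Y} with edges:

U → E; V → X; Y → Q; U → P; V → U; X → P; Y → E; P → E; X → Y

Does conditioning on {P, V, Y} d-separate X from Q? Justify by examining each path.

Yes

We examine all 5 paths between X and Q:
  1. X → Y → Q — Y:chain[blocks] ⇒ blocked
  2. X ← V → U → E ← Y → Q — V:fork[blocks]; U:chain[open]; E:collider[blocks]; Y:fork[blocks] ⇒ blocked
  3. X ← V → U → P → E ← Y → Q — V:fork[blocks]; U:chain[open]; P:chain[blocks]; E:collider[blocks]; Y:fork[blocks] ⇒ blocked
  4. X → P ← U → E ← Y → Q — P:collider[open]; U:fork[open]; E:collider[blocks]; Y:fork[blocks] ⇒ blocked
  5. X → P → E ← Y → Q — P:chain[blocks]; E:collider[blocks]; Y:fork[blocks] ⇒ blocked
All paths are blocked; X ⊥ Q | {P, V, Y} holds.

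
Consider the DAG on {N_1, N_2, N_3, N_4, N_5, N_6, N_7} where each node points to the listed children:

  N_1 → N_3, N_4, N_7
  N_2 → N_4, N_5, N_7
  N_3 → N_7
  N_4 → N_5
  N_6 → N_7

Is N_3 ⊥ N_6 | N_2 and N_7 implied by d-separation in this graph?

Enumerating the 4 paths from N_3 to N_6 and testing each for blocking by {N_2, N_7}:
  1. N_3 ← N_1 → N_7 ← N_6 — N_1:fork[open]; N_7:collider[open] ⇒ active
  2. N_3 ← N_1 → N_4 → N_5 ← N_2 → N_7 ← N_6 — N_1:fork[open]; N_4:chain[open]; N_5:collider[blocks]; N_2:fork[blocks]; N_7:collider[open] ⇒ blocked
  3. N_3 ← N_1 → N_4 ← N_2 → N_7 ← N_6 — N_1:fork[open]; N_4:collider[blocks]; N_2:fork[blocks]; N_7:collider[open] ⇒ blocked
  4. N_3 → N_7 ← N_6 — N_7:collider[open] ⇒ active
Since the path N_3 ← N_1 → N_7 ← N_6 is active, N_3 and N_6 are not d-separated given {N_2, N_7}.

No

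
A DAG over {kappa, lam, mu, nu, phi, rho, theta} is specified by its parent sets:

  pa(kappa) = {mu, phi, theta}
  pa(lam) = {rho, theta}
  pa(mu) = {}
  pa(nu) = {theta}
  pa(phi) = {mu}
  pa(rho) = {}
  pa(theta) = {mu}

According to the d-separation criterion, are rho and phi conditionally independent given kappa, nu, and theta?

There are 4 undirected paths between rho and phi; checking each against the conditioning set {kappa, nu, theta}:
Path 1: rho → lam ← theta ← mu → phi
  lam is a collider here and neither lam nor any of its descendants is conditioned on, so the collider stays closed — the path is blocked at lam.
Path 2: rho → lam ← theta ← mu → kappa ← phi
  lam is a collider here and neither lam nor any of its descendants is conditioned on, so the collider stays closed — the path is blocked at lam.
Path 3: rho → lam ← theta → kappa ← phi
  lam is a collider here and neither lam nor any of its descendants is conditioned on, so the collider stays closed — the path is blocked at lam.
Path 4: rho → lam ← theta → kappa ← mu → phi
  lam is a collider here and neither lam nor any of its descendants is conditioned on, so the collider stays closed — the path is blocked at lam.
Since every path is blocked, d-separation holds.

Yes — rho and phi are d-separated given {kappa, nu, theta}.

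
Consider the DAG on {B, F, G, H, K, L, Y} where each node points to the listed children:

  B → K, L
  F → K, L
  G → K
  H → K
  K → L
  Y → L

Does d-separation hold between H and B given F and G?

There are 3 undirected paths between H and B; checking each against the conditioning set {F, G}:
Path 1: H → K ← F → L ← B
  K is a collider here and neither K nor any of its descendants is conditioned on, so the collider stays closed — the path is blocked at K.
Path 2: H → K ← B
  K is a collider here and neither K nor any of its descendants is conditioned on, so the collider stays closed — the path is blocked at K.
Path 3: H → K → L ← B
  L is a collider here and neither L nor any of its descendants is conditioned on, so the collider stays closed — the path is blocked at L.
Since every path is blocked, d-separation holds.

Yes — H and B are d-separated given {F, G}.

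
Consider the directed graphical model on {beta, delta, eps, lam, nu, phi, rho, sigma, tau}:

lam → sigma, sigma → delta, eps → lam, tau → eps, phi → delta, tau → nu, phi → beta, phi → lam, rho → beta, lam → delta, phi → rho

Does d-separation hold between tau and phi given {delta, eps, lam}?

Enumerating the 3 paths from tau to phi and testing each for blocking by {delta, eps, lam}:
Path 1: tau → eps → lam → sigma → delta ← phi
  eps is a chain here and eps is conditioned on, so the path is blocked at eps.
Path 2: tau → eps → lam ← phi
  eps is a chain here and eps is conditioned on, so the path is blocked at eps.
Path 3: tau → eps → lam → delta ← phi
  eps is a chain here and eps is conditioned on, so the path is blocked at eps.
Every path is blocked, so tau and phi are d-separated given {delta, eps, lam}.

Yes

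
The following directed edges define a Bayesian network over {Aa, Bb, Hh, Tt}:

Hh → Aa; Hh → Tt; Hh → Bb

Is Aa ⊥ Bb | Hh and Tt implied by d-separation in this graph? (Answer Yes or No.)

There is one path between Aa and Bb:
  1. Aa ← Hh → Bb — Hh:fork[blocks] ⇒ blocked
All paths are blocked; Aa ⊥ Bb | {Hh, Tt} holds.

Yes — Aa and Bb are d-separated given {Hh, Tt}.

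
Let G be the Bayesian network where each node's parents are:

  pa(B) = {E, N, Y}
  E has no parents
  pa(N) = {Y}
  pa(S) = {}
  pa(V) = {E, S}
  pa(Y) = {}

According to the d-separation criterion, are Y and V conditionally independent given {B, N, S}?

No

2 paths connect Y and V; each must be blocked for d-separation to hold:
  1. Y → B ← E → V — B:collider[open]; E:fork[open] ⇒ active
  2. Y → N → B ← E → V — N:chain[blocks]; B:collider[open]; E:fork[open] ⇒ blocked
At least one path is unblocked, so d-separation fails.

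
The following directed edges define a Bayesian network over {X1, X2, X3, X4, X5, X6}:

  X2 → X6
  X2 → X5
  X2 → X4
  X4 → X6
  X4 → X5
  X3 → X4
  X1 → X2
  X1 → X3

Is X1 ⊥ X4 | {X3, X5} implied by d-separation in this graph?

We examine all 4 paths between X1 and X4:
Path 1: X1 → X3 → X4
  X3 is a chain here and X3 is conditioned on, so the path is blocked at X3.
Path 2: X1 → X2 → X4
  X2 is a chain and X2 is not conditioned on — no node blocks this path, so it is active.
Path 3: X1 → X2 → X6 ← X4
  X6 is a collider here and neither X6 nor any of its descendants is conditioned on, so the collider stays closed — the path is blocked at X6.
Path 4: X1 → X2 → X5 ← X4
  X2 is a chain and X2 is not conditioned on; X5 is a collider and X5 is conditioned on, which opens it — no node blocks this path, so it is active.
At least one path is unblocked, so d-separation fails.

No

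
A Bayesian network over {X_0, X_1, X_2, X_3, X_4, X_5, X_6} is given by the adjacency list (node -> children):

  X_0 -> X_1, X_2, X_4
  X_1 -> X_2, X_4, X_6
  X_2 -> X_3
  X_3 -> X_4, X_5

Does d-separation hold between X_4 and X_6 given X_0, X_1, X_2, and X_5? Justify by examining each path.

Enumerating the 5 paths from X_4 to X_6 and testing each for blocking by {X_0, X_1, X_2, X_5}:
Path 1: X_4 ← X_3 ← X_2 ← X_1 → X_6
  X_2 is a chain here and X_2 is conditioned on, so the path is blocked at X_2.
Path 2: X_4 ← X_3 ← X_2 ← X_0 → X_1 → X_6
  X_2 is a chain here and X_2 is conditioned on, so the path is blocked at X_2.
Path 3: X_4 ← X_1 → X_6
  X_1 is a fork here and X_1 is conditioned on, so the path is blocked at X_1.
Path 4: X_4 ← X_0 → X_1 → X_6
  X_0 is a fork here and X_0 is conditioned on, so the path is blocked at X_0.
Path 5: X_4 ← X_0 → X_2 ← X_1 → X_6
  X_0 is a fork here and X_0 is conditioned on, so the path is blocked at X_0.
Every path is blocked, so X_4 and X_6 are d-separated given {X_0, X_1, X_2, X_5}.

Yes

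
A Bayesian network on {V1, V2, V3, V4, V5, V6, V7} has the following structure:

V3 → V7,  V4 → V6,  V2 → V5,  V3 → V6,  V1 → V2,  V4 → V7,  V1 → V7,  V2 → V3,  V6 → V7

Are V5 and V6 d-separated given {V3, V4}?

Yes — V5 and V6 are d-separated given {V3, V4}.

We examine all 6 paths between V5 and V6:
  1. V5 ← V2 ← V1 → V7 ← V6 — V2:chain[open]; V1:fork[open]; V7:collider[blocks] ⇒ blocked
  2. V5 ← V2 ← V1 → V7 ← V3 → V6 — V2:chain[open]; V1:fork[open]; V7:collider[blocks]; V3:fork[blocks] ⇒ blocked
  3. V5 ← V2 ← V1 → V7 ← V4 → V6 — V2:chain[open]; V1:fork[open]; V7:collider[blocks]; V4:fork[blocks] ⇒ blocked
  4. V5 ← V2 → V3 → V7 ← V6 — V2:fork[open]; V3:chain[blocks]; V7:collider[blocks] ⇒ blocked
  5. V5 ← V2 → V3 → V7 ← V4 → V6 — V2:fork[open]; V3:chain[blocks]; V7:collider[blocks]; V4:fork[blocks] ⇒ blocked
  6. V5 ← V2 → V3 → V6 — V2:fork[open]; V3:chain[blocks] ⇒ blocked
Every path is blocked, so V5 and V6 are d-separated given {V3, V4}.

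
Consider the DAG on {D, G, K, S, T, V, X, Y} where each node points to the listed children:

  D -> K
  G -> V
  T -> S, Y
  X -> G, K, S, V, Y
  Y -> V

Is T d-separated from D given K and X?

Yes

Enumerating the 4 paths from T to D and testing each for blocking by {K, X}:
Path 1: T → Y → V ← G ← X → K ← D
  V is a collider here and neither V nor any of its descendants is conditioned on, so the collider stays closed — the path is blocked at V.
Path 2: T → Y → V ← X → K ← D
  V is a collider here and neither V nor any of its descendants is conditioned on, so the collider stays closed — the path is blocked at V.
Path 3: T → Y ← X → K ← D
  Y is a collider here and neither Y nor any of its descendants is conditioned on, so the collider stays closed — the path is blocked at Y.
Path 4: T → S ← X → K ← D
  S is a collider here and neither S nor any of its descendants is conditioned on, so the collider stays closed — the path is blocked at S.
Every path is blocked, so T and D are d-separated given {K, X}.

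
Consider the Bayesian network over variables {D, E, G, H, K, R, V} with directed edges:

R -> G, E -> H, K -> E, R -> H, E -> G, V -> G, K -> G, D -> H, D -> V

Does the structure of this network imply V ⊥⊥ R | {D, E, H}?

Yes

6 paths connect V and R; each must be blocked for d-separation to hold:
Path 1: V → G ← E → H ← R
  G is a collider here and neither G nor any of its descendants is conditioned on, so the collider stays closed — the path is blocked at G.
Path 2: V → G ← K → E → H ← R
  G is a collider here and neither G nor any of its descendants is conditioned on, so the collider stays closed — the path is blocked at G.
Path 3: V → G ← R
  G is a collider here and neither G nor any of its descendants is conditioned on, so the collider stays closed — the path is blocked at G.
Path 4: V ← D → H ← E → G ← R
  D is a fork here and D is conditioned on, so the path is blocked at D.
Path 5: V ← D → H ← E ← K → G ← R
  D is a fork here and D is conditioned on, so the path is blocked at D.
Path 6: V ← D → H ← R
  D is a fork here and D is conditioned on, so the path is blocked at D.
Since every path is blocked, d-separation holds.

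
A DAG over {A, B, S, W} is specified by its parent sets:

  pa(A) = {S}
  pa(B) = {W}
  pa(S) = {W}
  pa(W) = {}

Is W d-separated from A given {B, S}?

Yes — W and A are d-separated given {B, S}.

The only undirected path from W to A is:
Path 1: W → S → A
  S is a chain here and S is conditioned on, so the path is blocked at S.
Every path is blocked, so W and A are d-separated given {B, S}.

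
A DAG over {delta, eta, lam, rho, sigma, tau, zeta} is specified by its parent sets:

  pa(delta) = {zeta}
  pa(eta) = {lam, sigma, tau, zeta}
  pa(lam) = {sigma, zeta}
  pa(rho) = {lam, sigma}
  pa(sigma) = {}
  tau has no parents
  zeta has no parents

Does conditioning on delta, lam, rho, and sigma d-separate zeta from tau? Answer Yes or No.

Enumerating the 4 paths from zeta to tau and testing each for blocking by {delta, lam, rho, sigma}:
Path 1: zeta → lam → rho ← sigma → eta ← tau
  lam is a chain here and lam is conditioned on, so the path is blocked at lam.
Path 2: zeta → lam → eta ← tau
  lam is a chain here and lam is conditioned on, so the path is blocked at lam.
Path 3: zeta → lam ← sigma → eta ← tau
  sigma is a fork here and sigma is conditioned on, so the path is blocked at sigma.
Path 4: zeta → eta ← tau
  eta is a collider here and neither eta nor any of its descendants is conditioned on, so the collider stays closed — the path is blocked at eta.
All paths are blocked; zeta ⊥ tau | {delta, lam, rho, sigma} holds.

Yes — zeta and tau are d-separated given {delta, lam, rho, sigma}.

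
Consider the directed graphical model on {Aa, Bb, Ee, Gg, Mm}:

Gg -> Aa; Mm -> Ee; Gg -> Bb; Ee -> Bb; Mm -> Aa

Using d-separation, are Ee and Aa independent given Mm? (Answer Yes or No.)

Enumerating the 2 paths from Ee to Aa and testing each for blocking by {Mm}:
Path 1: Ee → Bb ← Gg → Aa
  Bb is a collider here and neither Bb nor any of its descendants is conditioned on, so the collider stays closed — the path is blocked at Bb.
Path 2: Ee ← Mm → Aa
  Mm is a fork here and Mm is conditioned on, so the path is blocked at Mm.
Since every path is blocked, d-separation holds.

Yes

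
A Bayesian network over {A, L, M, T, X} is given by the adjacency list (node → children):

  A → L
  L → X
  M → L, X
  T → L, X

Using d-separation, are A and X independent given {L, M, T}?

Yes — A and X are d-separated given {L, M, T}.

Enumerating the 3 paths from A to X and testing each for blocking by {L, M, T}:
  1. A → L ← M → X — L:collider[open]; M:fork[blocks] ⇒ blocked
  2. A → L → X — L:chain[blocks] ⇒ blocked
  3. A → L ← T → X — L:collider[open]; T:fork[blocks] ⇒ blocked
All paths are blocked; A ⊥ X | {L, M, T} holds.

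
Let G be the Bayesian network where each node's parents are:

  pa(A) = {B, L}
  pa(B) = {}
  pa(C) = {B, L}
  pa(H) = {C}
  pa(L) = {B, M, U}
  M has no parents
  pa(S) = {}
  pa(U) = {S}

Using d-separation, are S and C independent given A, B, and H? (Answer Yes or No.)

Enumerating the 3 paths from S to C and testing each for blocking by {A, B, H}:
Path 1: S → U → L ← B → C
  B is a fork here and B is conditioned on, so the path is blocked at B.
Path 2: S → U → L → C
  U is a chain and U is not conditioned on; L is a chain and L is not conditioned on — no node blocks this path, so it is active.
Path 3: S → U → L → A ← B → C
  B is a fork here and B is conditioned on, so the path is blocked at B.
Since the path S → U → L → C is active, S and C are not d-separated given {A, B, H}.

No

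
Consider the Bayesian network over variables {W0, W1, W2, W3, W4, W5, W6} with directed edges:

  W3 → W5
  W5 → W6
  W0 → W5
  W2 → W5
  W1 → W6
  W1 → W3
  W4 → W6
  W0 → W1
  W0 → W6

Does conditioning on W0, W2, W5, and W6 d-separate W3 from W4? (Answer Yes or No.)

No — W3 and W4 are not d-separated given {W0, W2, W5, W6}.

Enumerating the 6 paths from W3 to W4 and testing each for blocking by {W0, W2, W5, W6}:
Path 1: W3 ← W1 ← W0 → W6 ← W4
  W0 is a fork here and W0 is conditioned on, so the path is blocked at W0.
Path 2: W3 ← W1 ← W0 → W5 → W6 ← W4
  W0 is a fork here and W0 is conditioned on, so the path is blocked at W0.
Path 3: W3 ← W1 → W6 ← W4
  W1 is a fork and W1 is not conditioned on; W6 is a collider and W6 is conditioned on, which opens it — no node blocks this path, so it is active.
Path 4: W3 → W5 ← W0 → W1 → W6 ← W4
  W0 is a fork here and W0 is conditioned on, so the path is blocked at W0.
Path 5: W3 → W5 ← W0 → W6 ← W4
  W0 is a fork here and W0 is conditioned on, so the path is blocked at W0.
Path 6: W3 → W5 → W6 ← W4
  W5 is a chain here and W5 is conditioned on, so the path is blocked at W5.
Since the path W3 ← W1 → W6 ← W4 is active, W3 and W4 are not d-separated given {W0, W2, W5, W6}.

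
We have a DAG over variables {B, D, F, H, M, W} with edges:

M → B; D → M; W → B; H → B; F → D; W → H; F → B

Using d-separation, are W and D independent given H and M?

Yes

We examine all 4 paths between W and D:
Path 1: W → B ← M ← D
  B is a collider here and neither B nor any of its descendants is conditioned on, so the collider stays closed — the path is blocked at B.
Path 2: W → B ← F → D
  B is a collider here and neither B nor any of its descendants is conditioned on, so the collider stays closed — the path is blocked at B.
Path 3: W → H → B ← M ← D
  H is a chain here and H is conditioned on, so the path is blocked at H.
Path 4: W → H → B ← F → D
  H is a chain here and H is conditioned on, so the path is blocked at H.
Every path is blocked, so W and D are d-separated given {H, M}.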